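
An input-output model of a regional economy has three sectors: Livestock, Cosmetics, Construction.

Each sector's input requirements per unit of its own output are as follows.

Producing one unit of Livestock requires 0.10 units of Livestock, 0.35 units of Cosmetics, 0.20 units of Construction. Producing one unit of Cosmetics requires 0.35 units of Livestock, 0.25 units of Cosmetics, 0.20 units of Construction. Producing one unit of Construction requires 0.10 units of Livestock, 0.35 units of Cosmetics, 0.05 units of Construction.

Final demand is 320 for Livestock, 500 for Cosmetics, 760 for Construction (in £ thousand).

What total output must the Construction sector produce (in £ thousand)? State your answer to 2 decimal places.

x_3 = 1481.31

I − A =
  [   0.90    -0.35    -0.10]
  [  -0.35     0.75    -0.35]
  [  -0.20    -0.20     0.95]
Cofactors of I−A, C_ij = (−1)^(i+j)·(minor ij) (rows/columns in the sector order above):
  C_11 = (0.75)(0.95) − (-0.35)(-0.20) = 0.6425
  C_12 = −[(-0.35)(0.95) − (-0.35)(-0.20)] = 0.4025
  C_13 = (-0.35)(-0.20) − (0.75)(-0.20) = 0.2200
  C_21 = −[(-0.35)(0.95) − (-0.10)(-0.20)] = 0.3525
  C_22 = (0.90)(0.95) − (-0.10)(-0.20) = 0.8350
  C_23 = −[(0.90)(-0.20) − (-0.35)(-0.20)] = 0.2500
  C_31 = (-0.35)(-0.35) − (-0.10)(0.75) = 0.1975
  C_32 = −[(0.90)(-0.35) − (-0.10)(-0.35)] = 0.3500
  C_33 = (0.90)(0.75) − (-0.35)(-0.35) = 0.5525
det(I−A) = Σ_j (I−A)_1j·C_1j = (0.90)(0.6425) + (-0.35)(0.4025) + (-0.10)(0.2200) = 0.415375
adj(I−A) = Cᵀ =
  [ 0.6425   0.3525   0.1975]
  [ 0.4025   0.8350   0.3500]
  [ 0.2200   0.2500   0.5525]
(I − A)⁻¹ = adj(I−A) / det(I−A) ≈
  [   1.5468     0.8486     0.4755]
  [   0.9690     2.0102     0.8426]
  [   0.5296     0.6019     1.3301]
x = (I − A)⁻¹ d = adj(I−A)·d / det(I−A), with det(I−A) = 0.415375:
  x_1 = (0.6425·320 + 0.3525·500 + 0.1975·760) / 0.415375 = 531.95 / 0.415375 ≈ 1280.65
  x_2 = (0.4025·320 + 0.8350·500 + 0.3500·760) / 0.415375 = 812.30 / 0.415375 ≈ 1955.58
  x_3 = (0.2200·320 + 0.2500·500 + 0.5525·760) / 0.415375 = 615.30 / 0.415375 ≈ 1481.31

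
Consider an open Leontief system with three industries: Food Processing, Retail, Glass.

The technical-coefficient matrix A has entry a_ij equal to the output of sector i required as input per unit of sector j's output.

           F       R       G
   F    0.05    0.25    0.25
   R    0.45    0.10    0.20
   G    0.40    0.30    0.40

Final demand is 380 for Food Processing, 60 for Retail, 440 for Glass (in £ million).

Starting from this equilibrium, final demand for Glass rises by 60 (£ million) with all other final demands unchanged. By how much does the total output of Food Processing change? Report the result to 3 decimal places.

I − A =
  [   0.95    -0.25    -0.25]
  [  -0.45     0.90    -0.20]
  [  -0.40    -0.30     0.60]
Cofactors of I−A, C_ij = (−1)^(i+j)·(minor ij) (rows/columns in the sector order above):
  C_11 = (0.90)(0.60) − (-0.20)(-0.30) = 0.4800
  C_12 = −[(-0.45)(0.60) − (-0.20)(-0.40)] = 0.3500
  C_13 = (-0.45)(-0.30) − (0.90)(-0.40) = 0.4950
  C_21 = −[(-0.25)(0.60) − (-0.25)(-0.30)] = 0.2250
  C_22 = (0.95)(0.60) − (-0.25)(-0.40) = 0.4700
  C_23 = −[(0.95)(-0.30) − (-0.25)(-0.40)] = 0.3850
  C_31 = (-0.25)(-0.20) − (-0.25)(0.90) = 0.2750
  C_32 = −[(0.95)(-0.20) − (-0.25)(-0.45)] = 0.3025
  C_33 = (0.95)(0.90) − (-0.25)(-0.45) = 0.7425
det(I−A) = Σ_j (I−A)_1j·C_1j = (0.95)(0.4800) + (-0.25)(0.3500) + (-0.25)(0.4950) = 0.24475
adj(I−A) = Cᵀ =
  [ 0.4800   0.2250   0.2750]
  [ 0.3500   0.4700   0.3025]
  [ 0.4950   0.3850   0.7425]
(I − A)⁻¹ = adj(I−A) / det(I−A) ≈
  [   1.9612     0.9193     1.1236]
  [   1.4300     1.9203     1.2360]
  [   2.0225     1.5730     3.0337]
Δx = (I − A)⁻¹ Δd with Δd having +60 in the Glass component and 0 elsewhere.
So Δx_F = L_FG · (+60), where L_FG = adj(I−A)_FG / det(I−A) = 0.2750 / 0.24475.
Δx_F = 0.2750 × (+60) / 0.24475 = 16.50 / 0.24475 ≈ 67.416.

Δx_F = 67.416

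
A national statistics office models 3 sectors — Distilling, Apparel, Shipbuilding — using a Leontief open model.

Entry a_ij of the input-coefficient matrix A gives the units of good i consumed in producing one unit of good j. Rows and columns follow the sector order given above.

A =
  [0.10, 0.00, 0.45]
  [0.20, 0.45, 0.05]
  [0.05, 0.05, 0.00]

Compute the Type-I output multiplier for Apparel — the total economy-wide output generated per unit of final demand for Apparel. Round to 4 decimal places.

m_2 = 1.9858

I − A =
  [   0.90     0.00    -0.45]
  [  -0.20     0.55    -0.05]
  [  -0.05    -0.05     1.00]
Cofactors of I−A, C_ij = (−1)^(i+j)·(minor ij) (rows/columns in the sector order above):
  C_11 = (0.55)(1.00) − (-0.05)(-0.05) = 0.5475
  C_12 = −[(-0.20)(1.00) − (-0.05)(-0.05)] = 0.2025
  C_13 = (-0.20)(-0.05) − (0.55)(-0.05) = 0.0375
  C_21 = −[(0.00)(1.00) − (-0.45)(-0.05)] = 0.0225
  C_22 = (0.90)(1.00) − (-0.45)(-0.05) = 0.8775
  C_23 = −[(0.90)(-0.05) − (0.00)(-0.05)] = 0.0450
  C_31 = (0.00)(-0.05) − (-0.45)(0.55) = 0.2475
  C_32 = −[(0.90)(-0.05) − (-0.45)(-0.20)] = 0.1350
  C_33 = (0.90)(0.55) − (0.00)(-0.20) = 0.4950
det(I−A) = Σ_j (I−A)_1j·C_1j = (0.90)(0.5475) + (0.00)(0.2025) + (-0.45)(0.0375) = 0.475875
adj(I−A) = Cᵀ =
  [ 0.5475   0.0225   0.2475]
  [ 0.2025   0.8775   0.1350]
  [ 0.0375   0.0450   0.4950]
(I − A)⁻¹ = adj(I−A) / det(I−A) ≈
  [   1.15051     0.04728     0.52009]
  [   0.42553     1.84397     0.28369]
  [   0.07880     0.09456     1.04019]
The output multiplier for sector j is the column-j sum of the Leontief inverse (I − A)⁻¹ = adj(I−A) / det(I−A).
Column 2 of adj(I−A): (0.0225, 0.8775, 0.0450); det(I−A) = 0.475875.
m_2 = (0.0225 + 0.8775 + 0.0450) / 0.475875 = 0.945 / 0.475875 ≈ 1.9858.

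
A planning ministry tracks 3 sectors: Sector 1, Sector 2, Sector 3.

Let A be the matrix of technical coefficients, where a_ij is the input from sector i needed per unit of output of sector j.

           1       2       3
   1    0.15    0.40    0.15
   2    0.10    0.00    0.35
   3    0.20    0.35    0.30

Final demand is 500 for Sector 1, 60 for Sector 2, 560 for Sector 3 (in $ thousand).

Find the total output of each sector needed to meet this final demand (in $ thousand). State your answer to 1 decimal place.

x_1 = 1178.9, x_2 = 697.9, x_3 = 1485.8

I − A =
  [   0.85    -0.40    -0.15]
  [  -0.10     1.00    -0.35]
  [  -0.20    -0.35     0.70]
Cofactors of I−A, C_ij = (−1)^(i+j)·(minor ij) (rows/columns in the sector order above):
  C_11 = (1.00)(0.70) − (-0.35)(-0.35) = 0.5775
  C_12 = −[(-0.10)(0.70) − (-0.35)(-0.20)] = 0.1400
  C_13 = (-0.10)(-0.35) − (1.00)(-0.20) = 0.2350
  C_21 = −[(-0.40)(0.70) − (-0.15)(-0.35)] = 0.3325
  C_22 = (0.85)(0.70) − (-0.15)(-0.20) = 0.5650
  C_23 = −[(0.85)(-0.35) − (-0.40)(-0.20)] = 0.3775
  C_31 = (-0.40)(-0.35) − (-0.15)(1.00) = 0.2900
  C_32 = −[(0.85)(-0.35) − (-0.15)(-0.10)] = 0.3125
  C_33 = (0.85)(1.00) − (-0.40)(-0.10) = 0.8100
det(I−A) = Σ_j (I−A)_1j·C_1j = (0.85)(0.5775) + (-0.40)(0.1400) + (-0.15)(0.2350) = 0.399625
adj(I−A) = Cᵀ =
  [ 0.5775   0.3325   0.2900]
  [ 0.1400   0.5650   0.3125]
  [ 0.2350   0.3775   0.8100]
(I − A)⁻¹ = adj(I−A) / det(I−A) ≈
  [   1.4451     0.8320     0.7257]
  [   0.3503     1.4138     0.7820]
  [   0.5881     0.9446     2.0269]
x = (I − A)⁻¹ d = adj(I−A)·d / det(I−A), with det(I−A) = 0.399625:
  x_1 = (0.5775·500 + 0.3325·60 + 0.2900·560) / 0.399625 = 471.10 / 0.399625 ≈ 1178.9
  x_2 = (0.1400·500 + 0.5650·60 + 0.3125·560) / 0.399625 = 278.90 / 0.399625 ≈ 697.9
  x_3 = (0.2350·500 + 0.3775·60 + 0.8100·560) / 0.399625 = 593.75 / 0.399625 ≈ 1485.8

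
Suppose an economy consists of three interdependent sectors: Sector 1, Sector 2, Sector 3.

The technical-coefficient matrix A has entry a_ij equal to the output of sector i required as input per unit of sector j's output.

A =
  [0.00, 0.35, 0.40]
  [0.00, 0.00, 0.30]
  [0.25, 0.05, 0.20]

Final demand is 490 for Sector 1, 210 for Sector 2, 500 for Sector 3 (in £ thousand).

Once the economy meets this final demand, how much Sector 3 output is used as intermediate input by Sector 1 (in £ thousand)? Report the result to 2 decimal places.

z_31 = 265.71

I − A =
  [   1.00    -0.35    -0.40]
  [   0.00     1.00    -0.30]
  [  -0.25    -0.05     0.80]
Cofactors of I−A, C_ij = (−1)^(i+j)·(minor ij) (rows/columns in the sector order above):
  C_11 = (1.00)(0.80) − (-0.30)(-0.05) = 0.7850
  C_12 = −[(0.00)(0.80) − (-0.30)(-0.25)] = 0.0750
  C_13 = (0.00)(-0.05) − (1.00)(-0.25) = 0.2500
  C_21 = −[(-0.35)(0.80) − (-0.40)(-0.05)] = 0.3000
  C_22 = (1.00)(0.80) − (-0.40)(-0.25) = 0.7000
  C_23 = −[(1.00)(-0.05) − (-0.35)(-0.25)] = 0.1375
  C_31 = (-0.35)(-0.30) − (-0.40)(1.00) = 0.5050
  C_32 = −[(1.00)(-0.30) − (-0.40)(0.00)] = 0.3000
  C_33 = (1.00)(1.00) − (-0.35)(0.00) = 1.0000
det(I−A) = Σ_j (I−A)_1j·C_1j = (1.00)(0.7850) + (-0.35)(0.0750) + (-0.40)(0.2500) = 0.65875
adj(I−A) = Cᵀ =
  [ 0.7850   0.3000   0.5050]
  [ 0.0750   0.7000   0.3000]
  [ 0.2500   0.1375   1.0000]
(I − A)⁻¹ = adj(I−A) / det(I−A) ≈
  [   1.1917     0.4554     0.7666]
  [   0.1139     1.0626     0.4554]
  [   0.3795     0.2087     1.5180]
First solve x = (I − A)⁻¹ d = adj(I−A)·d / det(I−A); in particular x_1 = (0.7850·490 + 0.3000·210 + 0.5050·500) / 0.65875 = 700.15 / 0.65875 ≈ 1062.8463.
Intermediate flow from 3 to 1: z_31 = a_31 · x_1 = 0.25 × 700.15 / 0.65875 = 175.0375 / 0.65875 ≈ 265.71.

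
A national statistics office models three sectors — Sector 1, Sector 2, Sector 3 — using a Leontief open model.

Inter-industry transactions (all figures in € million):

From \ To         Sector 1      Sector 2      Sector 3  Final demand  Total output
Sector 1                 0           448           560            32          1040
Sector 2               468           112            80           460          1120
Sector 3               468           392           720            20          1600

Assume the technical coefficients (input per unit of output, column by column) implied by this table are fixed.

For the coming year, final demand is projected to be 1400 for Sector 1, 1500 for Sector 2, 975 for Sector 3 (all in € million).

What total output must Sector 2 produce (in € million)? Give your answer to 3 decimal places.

x_2 = 6772.266

Technical coefficients a_ij = z_ij / X_j:
  a_11 = 0/1040 = 0.00, a_21 = 468/1040 = 0.45, a_31 = 468/1040 = 0.45
  a_12 = 448/1120 = 0.40, a_22 = 112/1120 = 0.10, a_32 = 392/1120 = 0.35
  a_13 = 560/1600 = 0.35, a_23 = 80/1600 = 0.05, a_33 = 720/1600 = 0.45
I − A =
  [   1.00    -0.40    -0.35]
  [  -0.45     0.90    -0.05]
  [  -0.45    -0.35     0.55]
Cofactors of I−A, C_ij = (−1)^(i+j)·(minor ij) (rows/columns in the sector order above):
  C_11 = (0.90)(0.55) − (-0.05)(-0.35) = 0.4775
  C_12 = −[(-0.45)(0.55) − (-0.05)(-0.45)] = 0.2700
  C_13 = (-0.45)(-0.35) − (0.90)(-0.45) = 0.5625
  C_21 = −[(-0.40)(0.55) − (-0.35)(-0.35)] = 0.3425
  C_22 = (1.00)(0.55) − (-0.35)(-0.45) = 0.3925
  C_23 = −[(1.00)(-0.35) − (-0.40)(-0.45)] = 0.5300
  C_31 = (-0.40)(-0.05) − (-0.35)(0.90) = 0.3350
  C_32 = −[(1.00)(-0.05) − (-0.35)(-0.45)] = 0.2075
  C_33 = (1.00)(0.90) − (-0.40)(-0.45) = 0.7200
det(I−A) = Σ_j (I−A)_1j·C_1j = (1.00)(0.4775) + (-0.40)(0.2700) + (-0.35)(0.5625) = 0.172625
adj(I−A) = Cᵀ =
  [ 0.4775   0.3425   0.3350]
  [ 0.2700   0.3925   0.2075]
  [ 0.5625   0.5300   0.7200]
(I − A)⁻¹ = adj(I−A) / det(I−A) ≈
  [   2.7661     1.9841     1.9406]
  [   1.5641     2.2737     1.2020]
  [   3.2585     3.0702     4.1709]
x = (I − A)⁻¹ d = adj(I−A)·d / det(I−A), with det(I−A) = 0.172625:
  x_1 = (0.4775·1400 + 0.3425·1500 + 0.3350·975) / 0.172625 = 1508.875 / 0.172625 ≈ 8740.768
  x_2 = (0.2700·1400 + 0.3925·1500 + 0.2075·975) / 0.172625 = 1169.0625 / 0.172625 ≈ 6772.266
  x_3 = (0.5625·1400 + 0.5300·1500 + 0.7200·975) / 0.172625 = 2284.50 / 0.172625 ≈ 13233.888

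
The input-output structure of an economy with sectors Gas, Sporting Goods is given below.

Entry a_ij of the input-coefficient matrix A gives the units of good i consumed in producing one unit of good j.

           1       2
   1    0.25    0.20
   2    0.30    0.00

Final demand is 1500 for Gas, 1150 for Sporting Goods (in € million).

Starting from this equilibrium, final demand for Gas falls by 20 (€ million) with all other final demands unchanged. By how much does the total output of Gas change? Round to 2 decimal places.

Δx_1 = -28.99

I − A =
  [   0.75    -0.20]
  [  -0.30     1.00]
det(I−A) = (0.75)(1.00) − (-0.20)(-0.30) = 0.6900
adj(I−A) = [[1.00, 0.20], [0.30, 0.75]]
(I − A)⁻¹ = adj(I−A) / det(I−A) ≈
  [   1.4493     0.2899]
  [   0.4348     1.0870]
Δx = (I − A)⁻¹ Δd with Δd having -20 in the Gas component and 0 elsewhere.
So Δx_1 = L_11 · (-20), where L_11 = adj(I−A)_11 / det(I−A) = 1.00 / 0.6900.
Δx_1 = 1.00 × (-20) / 0.6900 = -20.00 / 0.6900 ≈ -28.99.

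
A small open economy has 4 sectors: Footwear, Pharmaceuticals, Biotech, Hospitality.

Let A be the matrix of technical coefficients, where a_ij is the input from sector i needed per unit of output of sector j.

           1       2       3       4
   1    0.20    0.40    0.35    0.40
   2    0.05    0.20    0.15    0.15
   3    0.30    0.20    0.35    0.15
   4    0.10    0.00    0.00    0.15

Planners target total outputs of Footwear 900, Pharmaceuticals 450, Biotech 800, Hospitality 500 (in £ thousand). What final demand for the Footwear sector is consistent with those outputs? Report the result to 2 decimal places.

I − A =
  [   0.80    -0.40    -0.35    -0.40]
  [  -0.05     0.80    -0.15    -0.15]
  [  -0.30    -0.20     0.65    -0.15]
  [  -0.10     0.00     0.00     0.85]
d = (I − A) x:
  d_1 = (+0.80)·900 + (-0.40)·450 + (-0.35)·800 + (-0.40)·500 = 60.00
  d_2 = (-0.05)·900 + (+0.80)·450 + (-0.15)·800 + (-0.15)·500 = 120.00
  d_3 = (-0.30)·900 + (-0.20)·450 + (+0.65)·800 + (-0.15)·500 = 85.00
  d_4 = (-0.10)·900 + (+0.00)·450 + (+0.00)·800 + (+0.85)·500 = 335.00

d_1 = 60.00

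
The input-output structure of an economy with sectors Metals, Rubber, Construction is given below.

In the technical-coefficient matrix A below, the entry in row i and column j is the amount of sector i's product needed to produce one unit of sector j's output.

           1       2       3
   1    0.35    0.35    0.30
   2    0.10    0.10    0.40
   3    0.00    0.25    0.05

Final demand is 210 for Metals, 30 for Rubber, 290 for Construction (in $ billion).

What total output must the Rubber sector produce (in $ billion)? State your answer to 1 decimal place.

I − A =
  [   0.65    -0.35    -0.30]
  [  -0.10     0.90    -0.40]
  [   0.00    -0.25     0.95]
Cofactors of I−A, C_ij = (−1)^(i+j)·(minor ij) (rows/columns in the sector order above):
  C_11 = (0.90)(0.95) − (-0.40)(-0.25) = 0.7550
  C_12 = −[(-0.10)(0.95) − (-0.40)(0.00)] = 0.0950
  C_13 = (-0.10)(-0.25) − (0.90)(0.00) = 0.0250
  C_21 = −[(-0.35)(0.95) − (-0.30)(-0.25)] = 0.4075
  C_22 = (0.65)(0.95) − (-0.30)(0.00) = 0.6175
  C_23 = −[(0.65)(-0.25) − (-0.35)(0.00)] = 0.1625
  C_31 = (-0.35)(-0.40) − (-0.30)(0.90) = 0.4100
  C_32 = −[(0.65)(-0.40) − (-0.30)(-0.10)] = 0.2900
  C_33 = (0.65)(0.90) − (-0.35)(-0.10) = 0.5500
det(I−A) = Σ_j (I−A)_1j·C_1j = (0.65)(0.7550) + (-0.35)(0.0950) + (-0.30)(0.0250) = 0.4500
adj(I−A) = Cᵀ =
  [ 0.7550   0.4075   0.4100]
  [ 0.0950   0.6175   0.2900]
  [ 0.0250   0.1625   0.5500]
(I − A)⁻¹ = adj(I−A) / det(I−A) ≈
  [   1.6778     0.9056     0.9111]
  [   0.2111     1.3722     0.6444]
  [   0.0556     0.3611     1.2222]
x = (I − A)⁻¹ d = adj(I−A)·d / det(I−A), with det(I−A) = 0.4500:
  x_1 = (0.7550·210 + 0.4075·30 + 0.4100·290) / 0.4500 = 289.675 / 0.4500 ≈ 643.7
  x_2 = (0.0950·210 + 0.6175·30 + 0.2900·290) / 0.4500 = 122.575 / 0.4500 ≈ 272.4
  x_3 = (0.0250·210 + 0.1625·30 + 0.5500·290) / 0.4500 = 169.625 / 0.4500 ≈ 376.9

x_2 = 272.4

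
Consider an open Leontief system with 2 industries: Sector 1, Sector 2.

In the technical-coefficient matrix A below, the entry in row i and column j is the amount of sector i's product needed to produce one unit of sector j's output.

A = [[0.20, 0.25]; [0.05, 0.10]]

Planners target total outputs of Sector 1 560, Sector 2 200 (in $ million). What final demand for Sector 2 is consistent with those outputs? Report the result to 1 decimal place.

I − A =
  [   0.80    -0.25]
  [  -0.05     0.90]
d = (I − A) x:
  d_1 = (+0.80)·560 + (-0.25)·200 = 398.0
  d_2 = (-0.05)·560 + (+0.90)·200 = 152.0

d_2 = 152.0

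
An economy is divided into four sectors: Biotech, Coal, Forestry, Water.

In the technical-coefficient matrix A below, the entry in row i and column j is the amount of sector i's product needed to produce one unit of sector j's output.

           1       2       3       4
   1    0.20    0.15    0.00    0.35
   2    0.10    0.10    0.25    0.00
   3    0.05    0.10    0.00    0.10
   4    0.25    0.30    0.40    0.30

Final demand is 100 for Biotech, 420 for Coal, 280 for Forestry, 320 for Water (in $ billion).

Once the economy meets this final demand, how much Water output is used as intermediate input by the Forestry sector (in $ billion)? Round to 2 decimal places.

I − A =
  [   0.80    -0.15     0.00    -0.35]
  [  -0.10     0.90    -0.25     0.00]
  [  -0.05    -0.10     1.00    -0.10]
  [  -0.25    -0.30    -0.40     0.70]
Compute the cofactors C_ij = (−1)^(i+j)·(3×3 minor ij) of I−A; the adjugate is their transpose:
adj(I−A) = Cᵀ =
  [ 0.569000   0.218000   0.178500   0.310000]
  [ 0.081000   0.433500   0.132125   0.059375]
  [ 0.064000   0.085500   0.404250   0.089750]
  [ 0.274500   0.312500   0.351375   0.683125]
det(I−A) = Σ_j (I−A)_1j·C_1j = (0.80)(0.569000) + (-0.15)(0.081000) + (0.00)(0.064000) + (-0.35)(0.274500) = 0.346975
(I − A)⁻¹ = adj(I−A) / det(I−A) ≈
  [   1.6399     0.6283     0.5144     0.8934]
  [   0.2334     1.2494     0.3808     0.1711]
  [   0.1845     0.2464     1.1651     0.2587]
  [   0.7911     0.9006     1.0127     1.9688]
First solve x = (I − A)⁻¹ d = adj(I−A)·d / det(I−A); in particular x_3 = (0.064000·100 + 0.085500·420 + 0.404250·280 + 0.089750·320) / 0.346975 = 184.22 / 0.346975 ≈ 530.9316.
Intermediate flow from 4 to 3: z_43 = a_43 · x_3 = 0.40 × 184.22 / 0.346975 = 73.688 / 0.346975 ≈ 212.37.

z_43 = 212.37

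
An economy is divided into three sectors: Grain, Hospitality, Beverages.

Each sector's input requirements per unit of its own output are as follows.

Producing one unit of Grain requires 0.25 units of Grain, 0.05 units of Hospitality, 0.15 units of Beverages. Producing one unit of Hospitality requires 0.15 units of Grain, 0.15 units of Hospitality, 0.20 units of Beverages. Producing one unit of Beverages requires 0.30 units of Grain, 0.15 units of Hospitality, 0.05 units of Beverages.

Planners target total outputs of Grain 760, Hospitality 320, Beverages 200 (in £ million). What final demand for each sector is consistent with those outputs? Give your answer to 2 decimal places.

I − A =
  [   0.75    -0.15    -0.30]
  [  -0.05     0.85    -0.15]
  [  -0.15    -0.20     0.95]
d = (I − A) x:
  d_1 = (+0.75)·760 + (-0.15)·320 + (-0.30)·200 = 462.00
  d_2 = (-0.05)·760 + (+0.85)·320 + (-0.15)·200 = 204.00
  d_3 = (-0.15)·760 + (-0.20)·320 + (+0.95)·200 = 12.00

d_1 = 462.00, d_2 = 204.00, d_3 = 12.00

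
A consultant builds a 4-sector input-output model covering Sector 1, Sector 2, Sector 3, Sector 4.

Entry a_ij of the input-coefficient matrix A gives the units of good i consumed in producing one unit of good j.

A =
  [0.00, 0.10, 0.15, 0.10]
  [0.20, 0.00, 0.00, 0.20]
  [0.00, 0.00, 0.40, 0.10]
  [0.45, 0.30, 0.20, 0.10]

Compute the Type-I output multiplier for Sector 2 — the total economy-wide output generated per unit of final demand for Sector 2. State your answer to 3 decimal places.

I − A =
  [   1.00    -0.10    -0.15    -0.10]
  [  -0.20     1.00     0.00    -0.20]
  [   0.00     0.00     0.60    -0.10]
  [  -0.45    -0.30    -0.20     0.90]
Compute the cofactors C_ij = (−1)^(i+j)·(3×3 minor ij) of I−A; the adjugate is their transpose:
adj(I−A) = Cᵀ =
  [ 0.48400   0.07450   0.15000   0.08700]
  [ 0.15800   0.48625   0.08450   0.13500]
  [ 0.05100   0.03450   0.76200   0.09800]
  [ 0.30600   0.20700   0.27250   0.58800]
det(I−A) = Σ_j (I−A)_1j·C_1j = (1.00)(0.48400) + (-0.10)(0.15800) + (-0.15)(0.05100) + (-0.10)(0.30600) = 0.42995
(I − A)⁻¹ = adj(I−A) / det(I−A) ≈
  [   1.1257     0.1733     0.3489     0.2023]
  [   0.3675     1.1309     0.1965     0.3140]
  [   0.1186     0.0802     1.7723     0.2279]
  [   0.7117     0.4815     0.6338     1.3676]
The output multiplier for sector j is the column-j sum of the Leontief inverse (I − A)⁻¹ = adj(I−A) / det(I−A).
Column 2 of adj(I−A): (0.07450, 0.48625, 0.03450, 0.20700); det(I−A) = 0.42995.
m_2 = (0.07450 + 0.48625 + 0.03450 + 0.20700) / 0.42995 = 0.80225 / 0.42995 ≈ 1.866.

m_2 = 1.866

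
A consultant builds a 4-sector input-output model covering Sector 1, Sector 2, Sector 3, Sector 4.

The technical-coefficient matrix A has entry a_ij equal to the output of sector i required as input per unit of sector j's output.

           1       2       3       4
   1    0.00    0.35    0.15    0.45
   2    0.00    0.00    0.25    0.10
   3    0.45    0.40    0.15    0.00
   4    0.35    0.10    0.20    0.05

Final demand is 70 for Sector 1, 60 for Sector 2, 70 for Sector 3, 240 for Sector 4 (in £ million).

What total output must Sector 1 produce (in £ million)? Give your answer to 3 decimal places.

x_1 = 448.296

I − A =
  [   1.00    -0.35    -0.15    -0.45]
  [   0.00     1.00    -0.25    -0.10]
  [  -0.45    -0.40     0.85     0.00]
  [  -0.35    -0.10    -0.20     0.95]
Compute the cofactors C_ij = (−1)^(i+j)·(3×3 minor ij) of I−A; the adjugate is their transpose:
adj(I−A) = Cᵀ =
  [ 0.696000   0.413875   0.332375   0.373250]
  [ 0.145625   0.569000   0.223375   0.128875]
  [ 0.437000   0.486875   0.770250   0.258250]
  [ 0.363750   0.314875   0.308125   0.643125]
det(I−A) = Σ_j (I−A)_1j·C_1j = (1.00)(0.696000) + (-0.35)(0.145625) + (-0.15)(0.437000) + (-0.45)(0.363750) = 0.41579375
(I − A)⁻¹ = adj(I−A) / det(I−A) ≈
  [   1.6739     0.9954     0.7994     0.8977]
  [   0.3502     1.3685     0.5372     0.3099]
  [   1.0510     1.1710     1.8525     0.6211]
  [   0.8748     0.7573     0.7411     1.5467]
x = (I − A)⁻¹ d = adj(I−A)·d / det(I−A), with det(I−A) = 0.41579375:
  x_1 = (0.696000·70 + 0.413875·60 + 0.332375·70 + 0.373250·240) / 0.41579375 = 186.39875 / 0.41579375 ≈ 448.296
  x_2 = (0.145625·70 + 0.569000·60 + 0.223375·70 + 0.128875·240) / 0.41579375 = 90.90 / 0.41579375 ≈ 218.618
  x_3 = (0.437000·70 + 0.486875·60 + 0.770250·70 + 0.258250·240) / 0.41579375 = 175.70 / 0.41579375 ≈ 422.565
  x_4 = (0.363750·70 + 0.314875·60 + 0.308125·70 + 0.643125·240) / 0.41579375 = 220.27375 / 0.41579375 ≈ 529.767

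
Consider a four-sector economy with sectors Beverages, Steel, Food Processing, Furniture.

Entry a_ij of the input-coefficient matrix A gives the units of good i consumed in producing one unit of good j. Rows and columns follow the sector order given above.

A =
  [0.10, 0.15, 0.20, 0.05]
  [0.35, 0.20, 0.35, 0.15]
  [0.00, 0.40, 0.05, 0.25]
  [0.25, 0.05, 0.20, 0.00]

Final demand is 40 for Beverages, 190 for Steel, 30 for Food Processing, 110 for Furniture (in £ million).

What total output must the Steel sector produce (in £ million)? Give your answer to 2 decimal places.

I − A =
  [   0.90    -0.15    -0.20    -0.05]
  [  -0.35     0.80    -0.35    -0.15]
  [   0.00    -0.40     0.95    -0.25]
  [  -0.25    -0.05    -0.20     1.00]
Compute the cofactors C_ij = (−1)^(i+j)·(3×3 minor ij) of I−A; the adjugate is their transpose:
adj(I−A) = Cᵀ =
  [ 0.556500   0.223875   0.224375   0.117500]
  [ 0.372500   0.785625   0.418625   0.241125]
  [ 0.209375   0.375625   0.644250   0.227875]
  [ 0.199625   0.170375   0.205875   0.480125]
det(I−A) = Σ_j (I−A)_1j·C_1j = (0.90)(0.556500) + (-0.15)(0.372500) + (-0.20)(0.209375) + (-0.05)(0.199625) = 0.39311875
(I − A)⁻¹ = adj(I−A) / det(I−A) ≈
  [   1.4156     0.5695     0.5708     0.2989]
  [   0.9476     1.9984     1.0649     0.6134]
  [   0.5326     0.9555     1.6388     0.5797]
  [   0.5078     0.4334     0.5237     1.2213]
x = (I − A)⁻¹ d = adj(I−A)·d / det(I−A), with det(I−A) = 0.39311875:
  x_1 = (0.556500·40 + 0.223875·190 + 0.224375·30 + 0.117500·110) / 0.39311875 = 84.4525 / 0.39311875 ≈ 214.83
  x_2 = (0.372500·40 + 0.785625·190 + 0.418625·30 + 0.241125·110) / 0.39311875 = 203.25125 / 0.39311875 ≈ 517.02
  x_3 = (0.209375·40 + 0.375625·190 + 0.644250·30 + 0.227875·110) / 0.39311875 = 124.1375 / 0.39311875 ≈ 315.78
  x_4 = (0.199625·40 + 0.170375·190 + 0.205875·30 + 0.480125·110) / 0.39311875 = 99.34625 / 0.39311875 ≈ 252.71

x_2 = 517.02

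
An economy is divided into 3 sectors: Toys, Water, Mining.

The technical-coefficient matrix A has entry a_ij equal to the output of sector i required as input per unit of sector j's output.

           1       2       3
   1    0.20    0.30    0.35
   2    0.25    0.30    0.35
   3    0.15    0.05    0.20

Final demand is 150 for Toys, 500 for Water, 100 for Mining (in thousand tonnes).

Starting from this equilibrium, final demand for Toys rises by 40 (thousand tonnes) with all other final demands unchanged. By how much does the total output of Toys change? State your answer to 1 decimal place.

Δx_1 = 68.4

I − A =
  [   0.80    -0.30    -0.35]
  [  -0.25     0.70    -0.35]
  [  -0.15    -0.05     0.80]
Cofactors of I−A, C_ij = (−1)^(i+j)·(minor ij) (rows/columns in the sector order above):
  C_11 = (0.70)(0.80) − (-0.35)(-0.05) = 0.5425
  C_12 = −[(-0.25)(0.80) − (-0.35)(-0.15)] = 0.2525
  C_13 = (-0.25)(-0.05) − (0.70)(-0.15) = 0.1175
  C_21 = −[(-0.30)(0.80) − (-0.35)(-0.05)] = 0.2575
  C_22 = (0.80)(0.80) − (-0.35)(-0.15) = 0.5875
  C_23 = −[(0.80)(-0.05) − (-0.30)(-0.15)] = 0.0850
  C_31 = (-0.30)(-0.35) − (-0.35)(0.70) = 0.3500
  C_32 = −[(0.80)(-0.35) − (-0.35)(-0.25)] = 0.3675
  C_33 = (0.80)(0.70) − (-0.30)(-0.25) = 0.4850
det(I−A) = Σ_j (I−A)_1j·C_1j = (0.80)(0.5425) + (-0.30)(0.2525) + (-0.35)(0.1175) = 0.317125
adj(I−A) = Cᵀ =
  [ 0.5425   0.2575   0.3500]
  [ 0.2525   0.5875   0.3675]
  [ 0.1175   0.0850   0.4850]
(I − A)⁻¹ = adj(I−A) / det(I−A) ≈
  [   1.7107     0.8120     1.1037]
  [   0.7962     1.8526     1.1588]
  [   0.3705     0.2680     1.5294]
Δx = (I − A)⁻¹ Δd with Δd having +40 in the Toys component and 0 elsewhere.
So Δx_1 = L_11 · (+40), where L_11 = adj(I−A)_11 / det(I−A) = 0.5425 / 0.317125.
Δx_1 = 0.5425 × (+40) / 0.317125 = 21.70 / 0.317125 ≈ 68.4.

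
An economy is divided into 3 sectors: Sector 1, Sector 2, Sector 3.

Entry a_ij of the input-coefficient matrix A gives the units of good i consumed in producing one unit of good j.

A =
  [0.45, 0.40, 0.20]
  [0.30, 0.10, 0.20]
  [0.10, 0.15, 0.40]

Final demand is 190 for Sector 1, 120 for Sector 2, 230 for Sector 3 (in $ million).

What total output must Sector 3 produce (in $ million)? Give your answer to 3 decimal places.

x_3 = 729.683

I − A =
  [   0.55    -0.40    -0.20]
  [  -0.30     0.90    -0.20]
  [  -0.10    -0.15     0.60]
Cofactors of I−A, C_ij = (−1)^(i+j)·(minor ij) (rows/columns in the sector order above):
  C_11 = (0.90)(0.60) − (-0.20)(-0.15) = 0.5100
  C_12 = −[(-0.30)(0.60) − (-0.20)(-0.10)] = 0.2000
  C_13 = (-0.30)(-0.15) − (0.90)(-0.10) = 0.1350
  C_21 = −[(-0.40)(0.60) − (-0.20)(-0.15)] = 0.2700
  C_22 = (0.55)(0.60) − (-0.20)(-0.10) = 0.3100
  C_23 = −[(0.55)(-0.15) − (-0.40)(-0.10)] = 0.1225
  C_31 = (-0.40)(-0.20) − (-0.20)(0.90) = 0.2600
  C_32 = −[(0.55)(-0.20) − (-0.20)(-0.30)] = 0.1700
  C_33 = (0.55)(0.90) − (-0.40)(-0.30) = 0.3750
det(I−A) = Σ_j (I−A)_1j·C_1j = (0.55)(0.5100) + (-0.40)(0.2000) + (-0.20)(0.1350) = 0.1735
adj(I−A) = Cᵀ =
  [ 0.5100   0.2700   0.2600]
  [ 0.2000   0.3100   0.1700]
  [ 0.1350   0.1225   0.3750]
(I − A)⁻¹ = adj(I−A) / det(I−A) ≈
  [   2.9395     1.5562     1.4986]
  [   1.1527     1.7867     0.9798]
  [   0.7781     0.7061     2.1614]
x = (I − A)⁻¹ d = adj(I−A)·d / det(I−A), with det(I−A) = 0.1735:
  x_1 = (0.5100·190 + 0.2700·120 + 0.2600·230) / 0.1735 = 189.10 / 0.1735 ≈ 1089.914
  x_2 = (0.2000·190 + 0.3100·120 + 0.1700·230) / 0.1735 = 114.30 / 0.1735 ≈ 658.790
  x_3 = (0.1350·190 + 0.1225·120 + 0.3750·230) / 0.1735 = 126.60 / 0.1735 ≈ 729.683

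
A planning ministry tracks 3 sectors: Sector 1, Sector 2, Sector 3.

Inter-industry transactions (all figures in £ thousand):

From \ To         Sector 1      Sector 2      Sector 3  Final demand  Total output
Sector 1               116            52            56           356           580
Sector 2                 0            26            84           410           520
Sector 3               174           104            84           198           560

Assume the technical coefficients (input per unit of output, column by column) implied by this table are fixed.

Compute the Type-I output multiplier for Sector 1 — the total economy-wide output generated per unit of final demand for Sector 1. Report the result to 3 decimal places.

m_1 = 1.880

Technical coefficients a_ij = z_ij / X_j:
  a_11 = 116/580 = 0.20, a_21 = 0/580 = 0.00, a_31 = 174/580 = 0.30
  a_12 = 52/520 = 0.10, a_22 = 26/520 = 0.05, a_32 = 104/520 = 0.20
  a_13 = 56/560 = 0.10, a_23 = 84/560 = 0.15, a_33 = 84/560 = 0.15
I − A =
  [   0.80    -0.10    -0.10]
  [   0.00     0.95    -0.15]
  [  -0.30    -0.20     0.85]
Cofactors of I−A, C_ij = (−1)^(i+j)·(minor ij) (rows/columns in the sector order above):
  C_11 = (0.95)(0.85) − (-0.15)(-0.20) = 0.7775
  C_12 = −[(0.00)(0.85) − (-0.15)(-0.30)] = 0.0450
  C_13 = (0.00)(-0.20) − (0.95)(-0.30) = 0.2850
  C_21 = −[(-0.10)(0.85) − (-0.10)(-0.20)] = 0.1050
  C_22 = (0.80)(0.85) − (-0.10)(-0.30) = 0.6500
  C_23 = −[(0.80)(-0.20) − (-0.10)(-0.30)] = 0.1900
  C_31 = (-0.10)(-0.15) − (-0.10)(0.95) = 0.1100
  C_32 = −[(0.80)(-0.15) − (-0.10)(0.00)] = 0.1200
  C_33 = (0.80)(0.95) − (-0.10)(0.00) = 0.7600
det(I−A) = Σ_j (I−A)_1j·C_1j = (0.80)(0.7775) + (-0.10)(0.0450) + (-0.10)(0.2850) = 0.5890
adj(I−A) = Cᵀ =
  [ 0.7775   0.1050   0.1100]
  [ 0.0450   0.6500   0.1200]
  [ 0.2850   0.1900   0.7600]
(I − A)⁻¹ = adj(I−A) / det(I−A) ≈
  [   1.3200     0.1783     0.1868]
  [   0.0764     1.1036     0.2037]
  [   0.4839     0.3226     1.2903]
The output multiplier for sector j is the column-j sum of the Leontief inverse (I − A)⁻¹ = adj(I−A) / det(I−A).
Column 1 of adj(I−A): (0.7775, 0.0450, 0.2850); det(I−A) = 0.5890.
m_1 = (0.7775 + 0.0450 + 0.2850) / 0.5890 = 1.1075 / 0.5890 ≈ 1.880.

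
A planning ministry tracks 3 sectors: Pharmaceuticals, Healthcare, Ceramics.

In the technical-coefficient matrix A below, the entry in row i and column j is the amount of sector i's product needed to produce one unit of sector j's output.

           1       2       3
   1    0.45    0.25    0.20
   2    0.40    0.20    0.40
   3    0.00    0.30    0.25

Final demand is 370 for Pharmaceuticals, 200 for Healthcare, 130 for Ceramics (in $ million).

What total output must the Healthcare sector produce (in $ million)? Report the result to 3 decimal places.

x_2 = 1409.091

I − A =
  [   0.55    -0.25    -0.20]
  [  -0.40     0.80    -0.40]
  [   0.00    -0.30     0.75]
Cofactors of I−A, C_ij = (−1)^(i+j)·(minor ij) (rows/columns in the sector order above):
  C_11 = (0.80)(0.75) − (-0.40)(-0.30) = 0.4800
  C_12 = −[(-0.40)(0.75) − (-0.40)(0.00)] = 0.3000
  C_13 = (-0.40)(-0.30) − (0.80)(0.00) = 0.1200
  C_21 = −[(-0.25)(0.75) − (-0.20)(-0.30)] = 0.2475
  C_22 = (0.55)(0.75) − (-0.20)(0.00) = 0.4125
  C_23 = −[(0.55)(-0.30) − (-0.25)(0.00)] = 0.1650
  C_31 = (-0.25)(-0.40) − (-0.20)(0.80) = 0.2600
  C_32 = −[(0.55)(-0.40) − (-0.20)(-0.40)] = 0.3000
  C_33 = (0.55)(0.80) − (-0.25)(-0.40) = 0.3400
det(I−A) = Σ_j (I−A)_1j·C_1j = (0.55)(0.4800) + (-0.25)(0.3000) + (-0.20)(0.1200) = 0.1650
adj(I−A) = Cᵀ =
  [ 0.4800   0.2475   0.2600]
  [ 0.3000   0.4125   0.3000]
  [ 0.1200   0.1650   0.3400]
(I − A)⁻¹ = adj(I−A) / det(I−A) ≈
  [   2.9091     1.5000     1.5758]
  [   1.8182     2.5000     1.8182]
  [   0.7273     1.0000     2.0606]
x = (I − A)⁻¹ d = adj(I−A)·d / det(I−A), with det(I−A) = 0.1650:
  x_1 = (0.4800·370 + 0.2475·200 + 0.2600·130) / 0.1650 = 260.90 / 0.1650 ≈ 1581.212
  x_2 = (0.3000·370 + 0.4125·200 + 0.3000·130) / 0.1650 = 232.50 / 0.1650 ≈ 1409.091
  x_3 = (0.1200·370 + 0.1650·200 + 0.3400·130) / 0.1650 = 121.60 / 0.1650 ≈ 736.970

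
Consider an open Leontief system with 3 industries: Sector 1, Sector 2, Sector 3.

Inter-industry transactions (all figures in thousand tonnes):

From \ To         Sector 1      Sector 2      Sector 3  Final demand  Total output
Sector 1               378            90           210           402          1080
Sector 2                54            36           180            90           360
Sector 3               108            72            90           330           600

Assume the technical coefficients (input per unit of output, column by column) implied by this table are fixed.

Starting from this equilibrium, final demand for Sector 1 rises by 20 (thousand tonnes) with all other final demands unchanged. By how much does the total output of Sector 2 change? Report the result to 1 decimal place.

Technical coefficients a_ij = z_ij / X_j:
  a_11 = 378/1080 = 0.35, a_21 = 54/1080 = 0.05, a_31 = 108/1080 = 0.10
  a_12 = 90/360 = 0.25, a_22 = 36/360 = 0.10, a_32 = 72/360 = 0.20
  a_13 = 210/600 = 0.35, a_23 = 180/600 = 0.30, a_33 = 90/600 = 0.15
I − A =
  [   0.65    -0.25    -0.35]
  [  -0.05     0.90    -0.30]
  [  -0.10    -0.20     0.85]
Cofactors of I−A, C_ij = (−1)^(i+j)·(minor ij) (rows/columns in the sector order above):
  C_11 = (0.90)(0.85) − (-0.30)(-0.20) = 0.7050
  C_12 = −[(-0.05)(0.85) − (-0.30)(-0.10)] = 0.0725
  C_13 = (-0.05)(-0.20) − (0.90)(-0.10) = 0.1000
  C_21 = −[(-0.25)(0.85) − (-0.35)(-0.20)] = 0.2825
  C_22 = (0.65)(0.85) − (-0.35)(-0.10) = 0.5175
  C_23 = −[(0.65)(-0.20) − (-0.25)(-0.10)] = 0.1550
  C_31 = (-0.25)(-0.30) − (-0.35)(0.90) = 0.3900
  C_32 = −[(0.65)(-0.30) − (-0.35)(-0.05)] = 0.2125
  C_33 = (0.65)(0.90) − (-0.25)(-0.05) = 0.5725
det(I−A) = Σ_j (I−A)_1j·C_1j = (0.65)(0.7050) + (-0.25)(0.0725) + (-0.35)(0.1000) = 0.405125
adj(I−A) = Cᵀ =
  [ 0.7050   0.2825   0.3900]
  [ 0.0725   0.5175   0.2125]
  [ 0.1000   0.1550   0.5725]
(I − A)⁻¹ = adj(I−A) / det(I−A) ≈
  [   1.7402     0.6973     0.9627]
  [   0.1790     1.2774     0.5245]
  [   0.2468     0.3826     1.4131]
Δx = (I − A)⁻¹ Δd with Δd having +20 in the Sector 1 component and 0 elsewhere.
So Δx_2 = L_21 · (+20), where L_21 = adj(I−A)_21 / det(I−A) = 0.0725 / 0.405125.
Δx_2 = 0.0725 × (+20) / 0.405125 = 1.45 / 0.405125 ≈ 3.6.

Δx_2 = 3.6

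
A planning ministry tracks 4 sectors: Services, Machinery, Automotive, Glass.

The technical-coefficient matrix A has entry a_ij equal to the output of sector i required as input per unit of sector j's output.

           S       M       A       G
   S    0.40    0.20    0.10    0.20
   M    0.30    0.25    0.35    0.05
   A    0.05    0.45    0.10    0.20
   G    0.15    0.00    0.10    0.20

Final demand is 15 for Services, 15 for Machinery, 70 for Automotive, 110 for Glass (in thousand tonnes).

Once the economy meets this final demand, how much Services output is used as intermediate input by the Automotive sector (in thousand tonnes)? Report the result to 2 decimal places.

I − A =
  [   0.60    -0.20    -0.10    -0.20]
  [  -0.30     0.75    -0.35    -0.05]
  [  -0.05    -0.45     0.90    -0.20]
  [  -0.15     0.00    -0.10     0.80]
Compute the cofactors C_ij = (−1)^(i+j)·(3×3 minor ij) of I−A; the adjugate is their transpose:
adj(I−A) = Cᵀ =
  [ 0.396750   0.185000   0.132000   0.143750]
  [ 0.241500   0.385000   0.191250   0.132250]
  [ 0.163875   0.216500   0.288000   0.126500]
  [ 0.094875   0.061750   0.060750   0.235750]
det(I−A) = Σ_j (I−A)_1j·C_1j = (0.60)(0.396750) + (-0.20)(0.241500) + (-0.10)(0.163875) + (-0.20)(0.094875) = 0.1543875
(I − A)⁻¹ = adj(I−A) / det(I−A) ≈
  [   2.5698     1.1983     0.8550     0.9311]
  [   1.5642     2.4937     1.2388     0.8566]
  [   1.0615     1.4023     1.8654     0.8194]
  [   0.6145     0.4000     0.3935     1.5270]
First solve x = (I − A)⁻¹ d = adj(I−A)·d / det(I−A); in particular x_A = (0.163875·15 + 0.216500·15 + 0.288000·70 + 0.126500·110) / 0.1543875 = 39.780625 / 0.1543875 ≈ 257.6674.
Intermediate flow from S to A: z_SA = a_SA · x_A = 0.10 × 39.780625 / 0.1543875 = 3.9780625 / 0.1543875 ≈ 25.77.

z_SA = 25.77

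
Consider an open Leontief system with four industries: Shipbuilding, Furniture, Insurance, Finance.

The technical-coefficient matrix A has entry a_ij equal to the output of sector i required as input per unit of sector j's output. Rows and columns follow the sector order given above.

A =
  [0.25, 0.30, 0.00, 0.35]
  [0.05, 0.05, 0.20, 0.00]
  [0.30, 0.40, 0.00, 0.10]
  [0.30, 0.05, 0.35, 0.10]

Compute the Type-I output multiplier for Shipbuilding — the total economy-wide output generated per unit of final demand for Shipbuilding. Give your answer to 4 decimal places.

I − A =
  [   0.75    -0.30     0.00    -0.35]
  [  -0.05     0.95    -0.20     0.00]
  [  -0.30    -0.40     1.00    -0.10]
  [  -0.30    -0.05    -0.35     0.90]
Compute the cofactors C_ij = (−1)^(i+j)·(3×3 minor ij) of I−A; the adjugate is their transpose:
adj(I−A) = Cᵀ =
  [ 0.748750   0.326000   0.173875   0.310500]
  [ 0.103250   0.507000   0.120125   0.053500]
  [ 0.303250   0.327000   0.527125   0.176500]
  [ 0.373250   0.264000   0.269625   0.619500]
det(I−A) = Σ_j (I−A)_1j·C_1j = (0.75)(0.748750) + (-0.30)(0.103250) + (0.00)(0.303250) + (-0.35)(0.373250) = 0.39995
(I − A)⁻¹ = adj(I−A) / det(I−A) ≈
  [   1.87211     0.81510     0.43474     0.77635]
  [   0.25816     1.26766     0.30035     0.13377]
  [   0.75822     0.81760     1.31798     0.44131]
  [   0.93324     0.66008     0.67415     1.54894]
The output multiplier for sector j is the column-j sum of the Leontief inverse (I − A)⁻¹ = adj(I−A) / det(I−A).
Column 1 of adj(I−A): (0.748750, 0.103250, 0.303250, 0.373250); det(I−A) = 0.39995.
m_1 = (0.748750 + 0.103250 + 0.303250 + 0.373250) / 0.39995 = 1.5285 / 0.39995 ≈ 3.8217.

m_1 = 3.8217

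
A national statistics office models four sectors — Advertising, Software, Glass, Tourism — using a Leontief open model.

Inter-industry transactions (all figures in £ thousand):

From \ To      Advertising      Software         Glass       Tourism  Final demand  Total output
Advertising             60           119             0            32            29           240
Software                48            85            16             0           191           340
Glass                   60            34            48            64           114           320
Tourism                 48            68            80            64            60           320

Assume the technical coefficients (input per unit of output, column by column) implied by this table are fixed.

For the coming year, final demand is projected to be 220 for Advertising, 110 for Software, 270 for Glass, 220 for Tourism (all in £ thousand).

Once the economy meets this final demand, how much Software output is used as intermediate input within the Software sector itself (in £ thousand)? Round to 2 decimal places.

z_SS = 84.46

Technical coefficients a_ij = z_ij / X_j:
  a_AA = 60/240 = 0.25, a_SA = 48/240 = 0.20, a_GA = 60/240 = 0.25, a_TA = 48/240 = 0.20
  a_AS = 119/340 = 0.35, a_SS = 85/340 = 0.25, a_GS = 34/340 = 0.10, a_TS = 68/340 = 0.20
  a_AG = 0/320 = 0.00, a_SG = 16/320 = 0.05, a_GG = 48/320 = 0.15, a_TG = 80/320 = 0.25
  a_AT = 32/320 = 0.10, a_ST = 0/320 = 0.00, a_GT = 64/320 = 0.20, a_TT = 64/320 = 0.20
I − A =
  [   0.75    -0.35     0.00    -0.10]
  [  -0.20     0.75    -0.05     0.00]
  [  -0.25    -0.10     0.85    -0.20]
  [  -0.20    -0.20    -0.25     0.80]
Compute the cofactors C_ij = (−1)^(i+j)·(3×3 minor ij) of I−A; the adjugate is their transpose:
adj(I−A) = Cᵀ =
  [ 0.466500   0.240000   0.033750   0.066750]
  [ 0.138000   0.449250   0.034000   0.025750]
  [ 0.204000   0.177000   0.375000   0.119250]
  [ 0.214875   0.227625   0.134125   0.410500]
det(I−A) = Σ_j (I−A)_1j·C_1j = (0.75)(0.466500) + (-0.35)(0.138000) + (0.00)(0.204000) + (-0.10)(0.214875) = 0.2800875
(I − A)⁻¹ = adj(I−A) / det(I−A) ≈
  [   1.6656     0.8569     0.1205     0.2383]
  [   0.4927     1.6040     0.1214     0.0919]
  [   0.7283     0.6319     1.3389     0.4258]
  [   0.7672     0.8127     0.4789     1.4656]
First solve x = (I − A)⁻¹ d = adj(I−A)·d / det(I−A); in particular x_S = (0.138000·220 + 0.449250·110 + 0.034000·270 + 0.025750·220) / 0.2800875 = 94.6225 / 0.2800875 ≈ 337.8319.
Intermediate flow from S to S: z_SS = a_SS · x_S = 0.25 × 94.6225 / 0.2800875 = 23.655625 / 0.2800875 ≈ 84.46.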